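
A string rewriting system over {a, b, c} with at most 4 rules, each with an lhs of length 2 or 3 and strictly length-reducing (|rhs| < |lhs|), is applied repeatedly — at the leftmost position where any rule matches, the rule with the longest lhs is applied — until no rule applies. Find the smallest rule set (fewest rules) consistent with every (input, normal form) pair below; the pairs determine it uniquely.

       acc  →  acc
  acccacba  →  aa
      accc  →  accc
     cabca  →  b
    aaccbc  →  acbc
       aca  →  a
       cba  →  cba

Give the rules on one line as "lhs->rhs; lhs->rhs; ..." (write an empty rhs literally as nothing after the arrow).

aac->a; ca->; ccb->a

  | acc
  | acccacba => acccba => acaa => aa
  | accc
  | cabca => bca => b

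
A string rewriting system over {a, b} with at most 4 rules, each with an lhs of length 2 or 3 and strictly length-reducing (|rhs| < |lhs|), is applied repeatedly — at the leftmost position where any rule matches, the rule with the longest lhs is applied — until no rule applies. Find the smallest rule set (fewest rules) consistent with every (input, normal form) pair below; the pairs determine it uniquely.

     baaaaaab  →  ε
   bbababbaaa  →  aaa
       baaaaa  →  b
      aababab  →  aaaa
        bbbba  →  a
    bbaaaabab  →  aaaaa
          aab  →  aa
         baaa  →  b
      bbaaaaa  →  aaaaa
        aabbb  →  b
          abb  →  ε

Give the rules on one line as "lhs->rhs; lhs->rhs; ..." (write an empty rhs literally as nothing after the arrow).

  | baaaaaab => baaaaab => baaaab => baaab => baab => bab => bb => ε
  | bbababbaaa => ababbaaa => aabbaaa => abbaaa => bbaaa => aaa
  | baaaaa => baaaa => baaa => baa => ba => b
  | aababab => aaabab => aaaab => aaaa

ab->a; abb->bb; ba->b; bb->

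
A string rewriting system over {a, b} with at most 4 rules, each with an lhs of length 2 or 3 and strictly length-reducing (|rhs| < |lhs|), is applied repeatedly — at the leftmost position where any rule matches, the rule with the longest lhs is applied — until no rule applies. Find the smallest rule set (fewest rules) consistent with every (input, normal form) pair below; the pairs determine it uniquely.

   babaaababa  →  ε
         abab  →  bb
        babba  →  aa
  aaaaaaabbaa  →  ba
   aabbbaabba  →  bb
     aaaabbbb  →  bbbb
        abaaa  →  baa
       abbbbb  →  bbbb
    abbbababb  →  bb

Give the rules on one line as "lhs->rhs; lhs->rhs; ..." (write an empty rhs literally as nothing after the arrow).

  | babaaababa => bbaababa => aaababa => bbaba => aaba => ab => ε
  | abab => bb
  | babba => bba => aa
  | aaaaaaabbaa => baaaabbaa => bbabbaa => aabbaa => abaa => ba

aaa->b; ab->; aba->b; bba->aa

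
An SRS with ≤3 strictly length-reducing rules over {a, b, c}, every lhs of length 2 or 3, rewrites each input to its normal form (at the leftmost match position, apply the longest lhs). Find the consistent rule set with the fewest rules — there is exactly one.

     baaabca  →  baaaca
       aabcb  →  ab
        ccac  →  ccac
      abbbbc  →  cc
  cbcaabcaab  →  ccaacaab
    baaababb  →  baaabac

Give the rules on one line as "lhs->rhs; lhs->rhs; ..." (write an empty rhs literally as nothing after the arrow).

  | baaabca => baaaca
  | aabcb => aacb => ab
  | ccac
  | abbbbc => acbbc => bbc => cc

acb->b; bb->c; bc->c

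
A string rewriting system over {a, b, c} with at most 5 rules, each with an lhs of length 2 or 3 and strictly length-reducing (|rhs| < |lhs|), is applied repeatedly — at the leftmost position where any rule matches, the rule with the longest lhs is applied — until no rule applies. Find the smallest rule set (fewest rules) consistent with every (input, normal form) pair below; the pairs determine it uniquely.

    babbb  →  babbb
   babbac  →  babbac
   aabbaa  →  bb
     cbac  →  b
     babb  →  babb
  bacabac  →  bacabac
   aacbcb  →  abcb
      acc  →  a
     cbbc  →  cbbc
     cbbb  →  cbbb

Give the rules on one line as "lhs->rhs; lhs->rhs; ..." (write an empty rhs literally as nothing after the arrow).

aa->; aac->a; cba->bc; cc->

  | babbb
  | babbac
  | aabbaa => bbaa => bb
  | cbac => bcc => b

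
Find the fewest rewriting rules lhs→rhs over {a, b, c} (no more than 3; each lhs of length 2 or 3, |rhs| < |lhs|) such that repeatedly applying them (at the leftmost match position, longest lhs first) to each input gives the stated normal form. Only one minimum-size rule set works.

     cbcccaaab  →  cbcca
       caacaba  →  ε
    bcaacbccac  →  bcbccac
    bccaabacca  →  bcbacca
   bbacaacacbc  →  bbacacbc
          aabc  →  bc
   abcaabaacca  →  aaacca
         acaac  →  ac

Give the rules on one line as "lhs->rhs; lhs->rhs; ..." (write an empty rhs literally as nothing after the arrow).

  | cbcccaaab => cbccab => cbcca
  | caacaba => caba => caa => ε
  | bcaacbccac => bcbccac
  | bccaabacca => bcbacca

aab->b; ab->a; caa->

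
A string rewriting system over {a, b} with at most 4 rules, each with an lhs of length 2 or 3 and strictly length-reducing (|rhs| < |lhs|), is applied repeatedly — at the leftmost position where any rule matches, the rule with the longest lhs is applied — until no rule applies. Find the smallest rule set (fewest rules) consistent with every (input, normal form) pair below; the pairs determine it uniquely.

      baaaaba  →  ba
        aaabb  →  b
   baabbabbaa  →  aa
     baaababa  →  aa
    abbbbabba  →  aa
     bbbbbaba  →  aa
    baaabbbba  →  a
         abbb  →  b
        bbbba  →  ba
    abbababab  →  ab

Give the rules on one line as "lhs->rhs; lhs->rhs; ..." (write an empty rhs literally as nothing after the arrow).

  | baaaaba => bbaaba => aaaba => baba => ba
  | aaabb => babb => b
  | baabbabbaa => baabbaa => baaa => bba => aa
  | baaababa => bbababa => aababa => aaba => aa

aaa->ba; aba->a; abb->; bba->aa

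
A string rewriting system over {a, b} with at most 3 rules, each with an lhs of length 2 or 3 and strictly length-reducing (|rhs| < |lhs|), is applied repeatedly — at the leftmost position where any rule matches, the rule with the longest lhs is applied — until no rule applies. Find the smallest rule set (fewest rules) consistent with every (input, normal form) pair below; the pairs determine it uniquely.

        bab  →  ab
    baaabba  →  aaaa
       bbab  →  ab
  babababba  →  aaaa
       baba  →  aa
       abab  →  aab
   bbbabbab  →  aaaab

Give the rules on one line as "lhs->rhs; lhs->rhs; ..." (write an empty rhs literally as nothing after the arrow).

  | bab => ab
  | baaabba => aaabba => aaaba => aaaa
  | bbab => bab => ab
  | babababba => abababba => aababba => aaabba => aaaba => aaaa

ba->a; bbb->aa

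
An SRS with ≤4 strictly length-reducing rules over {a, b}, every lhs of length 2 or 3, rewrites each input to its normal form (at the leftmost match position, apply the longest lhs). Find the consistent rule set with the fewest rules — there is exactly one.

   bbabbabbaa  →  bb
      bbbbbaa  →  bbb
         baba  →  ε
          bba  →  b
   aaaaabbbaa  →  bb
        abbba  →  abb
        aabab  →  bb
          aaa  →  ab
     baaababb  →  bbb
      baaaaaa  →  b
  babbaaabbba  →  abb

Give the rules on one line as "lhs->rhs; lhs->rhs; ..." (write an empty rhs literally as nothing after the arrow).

  | bbabbabbaa => bbbabbaa => bbbbaa => bbba => bb
  | bbbbbaa => bbbba => bbb
  | baba => ba => ε
  | bba => b

aa->b; aaa->ab; ba->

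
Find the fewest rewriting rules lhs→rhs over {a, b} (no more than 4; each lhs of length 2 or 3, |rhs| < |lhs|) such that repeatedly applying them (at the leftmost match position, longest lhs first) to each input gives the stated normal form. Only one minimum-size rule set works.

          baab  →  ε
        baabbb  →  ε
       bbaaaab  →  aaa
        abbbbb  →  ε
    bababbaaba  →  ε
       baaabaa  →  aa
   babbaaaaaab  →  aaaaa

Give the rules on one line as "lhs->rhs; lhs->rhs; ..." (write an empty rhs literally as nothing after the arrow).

  | baab => ab => ε
  | baabbb => abbb => bb => ε
  | bbaaaab => aaaab => aaa
  | abbbbb => bbbb => bb => ε

ab->; aba->; baa->a; bb->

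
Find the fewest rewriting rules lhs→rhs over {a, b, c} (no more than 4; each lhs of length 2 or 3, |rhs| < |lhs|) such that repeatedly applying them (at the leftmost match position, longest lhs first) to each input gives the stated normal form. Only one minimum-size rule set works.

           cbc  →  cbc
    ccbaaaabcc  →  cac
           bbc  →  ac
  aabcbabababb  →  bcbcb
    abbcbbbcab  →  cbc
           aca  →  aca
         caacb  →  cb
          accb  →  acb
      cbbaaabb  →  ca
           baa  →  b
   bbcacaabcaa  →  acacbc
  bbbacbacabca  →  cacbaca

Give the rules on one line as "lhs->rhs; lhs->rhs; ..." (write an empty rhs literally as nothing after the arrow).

aa->; ab->c; bb->a; cc->c

  | cbc
  | ccbaaaabcc => cbaaaabcc => cbaabcc => cbbcc => cacc => cac
  | bbc => ac
  | aabcbabababb => bcbabababb => bcbcababb => bcbccabb => bcbcabb => bcbccb => bcbcb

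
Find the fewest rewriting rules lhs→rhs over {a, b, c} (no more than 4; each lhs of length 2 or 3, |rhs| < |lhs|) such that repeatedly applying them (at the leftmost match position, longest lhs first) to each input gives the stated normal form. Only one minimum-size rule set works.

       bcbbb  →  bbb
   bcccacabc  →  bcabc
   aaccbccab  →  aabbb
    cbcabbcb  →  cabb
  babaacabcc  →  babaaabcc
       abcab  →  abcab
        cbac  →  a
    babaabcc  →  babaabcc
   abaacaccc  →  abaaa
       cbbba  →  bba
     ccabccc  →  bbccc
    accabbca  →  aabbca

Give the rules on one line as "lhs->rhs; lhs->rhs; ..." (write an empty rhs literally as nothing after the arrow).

ac->a; cb->; cca->b

  | bcbbb => bbb
  | bcccacabc => bcbcabc => bcabc
  | aaccbccab => aacbccab => aabccab => aabbb
  | cbcabbcb => cabbcb => cabb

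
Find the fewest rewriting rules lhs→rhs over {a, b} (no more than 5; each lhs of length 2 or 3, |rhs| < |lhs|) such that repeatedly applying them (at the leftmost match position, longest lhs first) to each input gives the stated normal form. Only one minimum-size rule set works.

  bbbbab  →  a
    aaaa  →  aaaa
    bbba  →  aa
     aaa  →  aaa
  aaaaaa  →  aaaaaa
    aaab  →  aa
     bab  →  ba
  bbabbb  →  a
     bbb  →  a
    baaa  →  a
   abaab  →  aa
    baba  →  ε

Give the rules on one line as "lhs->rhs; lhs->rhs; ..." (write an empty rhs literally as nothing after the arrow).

  | bbbbab => abbab => abab => aab => a
  | aaaa
  | bbba => aba => aa
  | aaa

aab->a; ab->a; baa->; bb->a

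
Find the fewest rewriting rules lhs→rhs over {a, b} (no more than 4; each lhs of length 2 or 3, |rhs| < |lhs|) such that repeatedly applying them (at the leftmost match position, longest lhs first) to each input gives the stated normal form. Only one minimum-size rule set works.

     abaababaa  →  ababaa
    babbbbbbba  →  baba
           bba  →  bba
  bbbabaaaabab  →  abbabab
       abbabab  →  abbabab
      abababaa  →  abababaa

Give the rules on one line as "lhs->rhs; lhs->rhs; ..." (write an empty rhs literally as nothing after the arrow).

  | abaababaa => ababaa
  | babbbbbbba => babbbba => baba
  | bba
  | bbbabaaaabab => abaaaabab => abbabab

aaa->b; aab->; bbb->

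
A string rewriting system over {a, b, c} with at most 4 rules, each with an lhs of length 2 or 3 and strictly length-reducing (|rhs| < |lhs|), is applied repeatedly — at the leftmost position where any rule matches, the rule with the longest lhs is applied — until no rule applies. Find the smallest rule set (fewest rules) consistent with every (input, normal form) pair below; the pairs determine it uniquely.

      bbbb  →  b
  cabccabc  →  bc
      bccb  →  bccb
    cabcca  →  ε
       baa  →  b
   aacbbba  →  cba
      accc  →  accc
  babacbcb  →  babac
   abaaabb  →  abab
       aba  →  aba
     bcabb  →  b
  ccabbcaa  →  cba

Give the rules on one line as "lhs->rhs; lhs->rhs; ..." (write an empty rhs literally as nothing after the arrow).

  | bbbb => bbb => bb => b
  | cabccabc => bbccabc => bccabc => bcbbc => bc
  | bccb
  | cabcca => bbcca => bcca => bcb => ε

aa->; bb->b; bcb->; ca->b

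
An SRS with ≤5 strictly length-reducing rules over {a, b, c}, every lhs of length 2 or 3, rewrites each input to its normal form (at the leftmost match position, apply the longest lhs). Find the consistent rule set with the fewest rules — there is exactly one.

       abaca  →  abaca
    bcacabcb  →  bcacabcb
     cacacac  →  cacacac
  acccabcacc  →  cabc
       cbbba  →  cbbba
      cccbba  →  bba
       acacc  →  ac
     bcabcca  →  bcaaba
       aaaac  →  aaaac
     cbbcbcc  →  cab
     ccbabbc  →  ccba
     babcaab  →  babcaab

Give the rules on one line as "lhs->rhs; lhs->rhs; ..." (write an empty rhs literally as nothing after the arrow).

  | abaca
  | bcacabcb
  | cacacac
  | acccabcacc => cabcacc => cabc

acc->; bbc->; bcc->ab; ccc->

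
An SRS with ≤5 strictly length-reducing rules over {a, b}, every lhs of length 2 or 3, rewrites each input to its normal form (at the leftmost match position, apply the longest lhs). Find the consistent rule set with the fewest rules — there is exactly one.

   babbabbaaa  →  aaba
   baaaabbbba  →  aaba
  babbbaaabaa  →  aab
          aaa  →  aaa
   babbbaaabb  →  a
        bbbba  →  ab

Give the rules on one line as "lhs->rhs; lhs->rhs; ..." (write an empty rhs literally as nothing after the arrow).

  | babbabbaaa => bbabbaaa => abbbaaa => abaaa => aaba
  | baaaabbbba => abaabbbba => aabbbbba => aabbba => aaba
  | babbbaaabaa => bbbaaabaa => baaabaa => ababaa => abaa => aab
  | aaa

baa->ab; bab->b; bb->; bba->ab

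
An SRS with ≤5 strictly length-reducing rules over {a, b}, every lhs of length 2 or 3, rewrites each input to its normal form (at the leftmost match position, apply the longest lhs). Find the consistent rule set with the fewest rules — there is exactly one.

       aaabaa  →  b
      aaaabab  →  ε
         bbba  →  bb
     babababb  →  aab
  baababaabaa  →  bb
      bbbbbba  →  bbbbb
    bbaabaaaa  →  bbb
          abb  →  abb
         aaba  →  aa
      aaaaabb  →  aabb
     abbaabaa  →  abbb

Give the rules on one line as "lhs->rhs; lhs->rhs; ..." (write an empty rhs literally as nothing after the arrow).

aaa->; ba->; baa->b; bab->aa

  | aaabaa => baa => b
  | aaaabab => abab => aaa => ε
  | bbba => bb
  | babababb => aaababb => babb => aab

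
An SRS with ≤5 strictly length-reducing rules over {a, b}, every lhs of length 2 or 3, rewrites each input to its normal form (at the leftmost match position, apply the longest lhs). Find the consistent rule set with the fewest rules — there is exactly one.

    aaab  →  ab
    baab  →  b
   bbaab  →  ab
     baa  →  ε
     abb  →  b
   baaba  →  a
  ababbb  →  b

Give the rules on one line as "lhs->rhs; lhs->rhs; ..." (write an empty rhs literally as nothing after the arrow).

aa->b; ba->a; baa->; bb->a

  | aaab => bab => ab
  | baab => b
  | bbaab => aaab => bab => ab
  | baa => ε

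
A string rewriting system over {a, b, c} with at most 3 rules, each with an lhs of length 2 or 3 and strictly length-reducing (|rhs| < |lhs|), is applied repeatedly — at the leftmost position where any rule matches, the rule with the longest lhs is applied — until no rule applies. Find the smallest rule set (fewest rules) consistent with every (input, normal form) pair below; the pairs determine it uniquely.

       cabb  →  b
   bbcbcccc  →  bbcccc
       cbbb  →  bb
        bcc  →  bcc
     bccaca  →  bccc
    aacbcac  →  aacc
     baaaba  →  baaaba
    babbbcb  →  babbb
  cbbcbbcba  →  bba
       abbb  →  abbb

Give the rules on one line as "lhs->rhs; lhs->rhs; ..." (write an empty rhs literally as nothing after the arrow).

  | cabb => cbb => b
  | bbcbcccc => bbcccc
  | cbbb => bb
  | bcc

ca->c; cb->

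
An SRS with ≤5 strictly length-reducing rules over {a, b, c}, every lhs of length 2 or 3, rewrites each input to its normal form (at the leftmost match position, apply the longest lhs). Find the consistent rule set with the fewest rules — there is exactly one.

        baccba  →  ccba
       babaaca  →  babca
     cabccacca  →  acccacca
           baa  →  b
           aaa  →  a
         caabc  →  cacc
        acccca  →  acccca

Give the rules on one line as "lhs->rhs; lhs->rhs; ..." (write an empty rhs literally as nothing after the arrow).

  | baccba => ccba
  | babaaca => babca
  | cabccacca => acccacca
  | baa => b

aa->; aab->ac; bac->c; cab->ac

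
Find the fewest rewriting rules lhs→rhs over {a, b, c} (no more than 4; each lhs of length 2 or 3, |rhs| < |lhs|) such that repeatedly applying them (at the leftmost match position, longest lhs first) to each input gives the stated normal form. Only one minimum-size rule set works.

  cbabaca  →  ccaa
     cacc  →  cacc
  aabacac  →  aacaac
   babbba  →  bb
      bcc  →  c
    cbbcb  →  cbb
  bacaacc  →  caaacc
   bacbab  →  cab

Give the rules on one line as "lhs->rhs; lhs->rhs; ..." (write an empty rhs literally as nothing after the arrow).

  | cbabaca => cbaca => ccaa
  | cacc
  | aabacac => aacaac
  | babbba => bbba => bb

ba->; bac->ca; bc->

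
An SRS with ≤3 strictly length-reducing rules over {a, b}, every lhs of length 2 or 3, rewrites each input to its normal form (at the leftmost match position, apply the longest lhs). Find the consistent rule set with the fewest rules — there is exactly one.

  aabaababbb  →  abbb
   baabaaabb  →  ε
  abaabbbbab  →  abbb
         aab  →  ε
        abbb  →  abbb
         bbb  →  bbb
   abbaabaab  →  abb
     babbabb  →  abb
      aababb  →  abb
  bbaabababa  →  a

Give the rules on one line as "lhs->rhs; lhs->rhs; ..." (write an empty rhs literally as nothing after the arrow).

  | aabaababbb => aababbb => abbb
  | baabaaabb => baaabb => babb => aab => ε
  | abaabbbbab => abbbbab => abbbaa => abbb
  | aab => ε

aa->; aab->; bab->aa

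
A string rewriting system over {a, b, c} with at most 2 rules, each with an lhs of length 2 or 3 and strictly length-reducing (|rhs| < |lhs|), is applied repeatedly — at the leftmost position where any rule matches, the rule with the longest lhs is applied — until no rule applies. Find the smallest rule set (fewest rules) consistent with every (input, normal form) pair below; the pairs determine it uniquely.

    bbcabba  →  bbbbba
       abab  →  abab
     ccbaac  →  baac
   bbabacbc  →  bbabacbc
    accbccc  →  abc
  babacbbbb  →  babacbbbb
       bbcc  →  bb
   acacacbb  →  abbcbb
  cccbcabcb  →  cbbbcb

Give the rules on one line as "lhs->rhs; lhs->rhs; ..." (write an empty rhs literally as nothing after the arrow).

  | bbcabba => bbbbba
  | abab
  | ccbaac => baac
  | bbabacbc

ca->b; cc->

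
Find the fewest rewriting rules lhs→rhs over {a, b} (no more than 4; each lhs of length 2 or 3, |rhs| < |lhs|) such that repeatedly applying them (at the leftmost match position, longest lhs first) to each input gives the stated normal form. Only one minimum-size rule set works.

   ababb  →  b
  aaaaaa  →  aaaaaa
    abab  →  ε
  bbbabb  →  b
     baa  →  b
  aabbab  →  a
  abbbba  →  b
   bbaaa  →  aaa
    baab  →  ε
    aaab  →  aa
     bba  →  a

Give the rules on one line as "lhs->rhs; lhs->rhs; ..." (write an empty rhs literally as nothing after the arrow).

  | ababb => abb => ba => b
  | aaaaaa
  | abab => ab => ε
  | bbbabb => babb => bbb => b

ab->; abb->ba; ba->b; bb->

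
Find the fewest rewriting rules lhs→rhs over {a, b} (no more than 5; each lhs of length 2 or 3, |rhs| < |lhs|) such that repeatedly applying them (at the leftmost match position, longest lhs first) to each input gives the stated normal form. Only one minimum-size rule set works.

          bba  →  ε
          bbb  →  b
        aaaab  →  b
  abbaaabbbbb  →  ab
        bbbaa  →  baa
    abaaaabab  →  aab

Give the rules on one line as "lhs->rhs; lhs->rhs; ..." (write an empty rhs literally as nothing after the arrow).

  | bba => bb => ε
  | bbb => b
  | aaaab => bbab => bbb => b
  | abbaaabbbbb => abbaabbbbb => abbabbbbb => abbbbbbb => abbbbb => abbb => ab

aaa->bb; bab->; bb->; bba->bb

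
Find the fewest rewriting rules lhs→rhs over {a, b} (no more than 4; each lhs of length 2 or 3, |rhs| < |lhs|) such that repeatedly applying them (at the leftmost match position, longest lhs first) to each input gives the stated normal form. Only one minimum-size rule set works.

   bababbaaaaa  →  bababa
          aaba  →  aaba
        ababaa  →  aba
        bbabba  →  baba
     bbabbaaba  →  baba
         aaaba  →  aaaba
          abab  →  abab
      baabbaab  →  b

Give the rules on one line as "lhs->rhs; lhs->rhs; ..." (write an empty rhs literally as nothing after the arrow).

  | bababbaaaaa => bababaaaaa => bababbaaa => bababaaa => bababba => bababa
  | aaba
  | ababaa => ababb => aba
  | bbabba => babba => baba

baa->bb; bb->; bba->ba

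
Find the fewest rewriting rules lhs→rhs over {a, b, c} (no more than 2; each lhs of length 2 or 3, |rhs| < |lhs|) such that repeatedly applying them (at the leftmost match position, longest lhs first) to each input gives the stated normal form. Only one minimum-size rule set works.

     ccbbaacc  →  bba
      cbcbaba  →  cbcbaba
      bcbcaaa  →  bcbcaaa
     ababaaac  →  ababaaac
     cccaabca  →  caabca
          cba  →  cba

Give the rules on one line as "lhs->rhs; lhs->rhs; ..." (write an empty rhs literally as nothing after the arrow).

  | ccbbaacc => bbaacc => bba
  | cbcbaba
  | bcbcaaa
  | ababaaac

acc->; cc->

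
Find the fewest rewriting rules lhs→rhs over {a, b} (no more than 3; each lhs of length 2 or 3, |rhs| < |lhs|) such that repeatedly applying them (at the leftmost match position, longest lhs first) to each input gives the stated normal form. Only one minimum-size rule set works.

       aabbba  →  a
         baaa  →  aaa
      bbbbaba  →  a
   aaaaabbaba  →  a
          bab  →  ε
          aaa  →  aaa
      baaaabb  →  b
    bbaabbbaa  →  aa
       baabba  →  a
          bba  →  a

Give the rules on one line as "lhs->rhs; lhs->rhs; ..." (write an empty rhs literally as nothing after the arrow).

aab->ab; ab->; ba->a

  | aabbba => abbba => bba => ba => a
  | baaa => aaa
  | bbbbaba => bbbaba => bbaba => baba => aba => a
  | aaaaabbaba => aaaabbaba => aaabbaba => aabbaba => abbaba => baba => aba => a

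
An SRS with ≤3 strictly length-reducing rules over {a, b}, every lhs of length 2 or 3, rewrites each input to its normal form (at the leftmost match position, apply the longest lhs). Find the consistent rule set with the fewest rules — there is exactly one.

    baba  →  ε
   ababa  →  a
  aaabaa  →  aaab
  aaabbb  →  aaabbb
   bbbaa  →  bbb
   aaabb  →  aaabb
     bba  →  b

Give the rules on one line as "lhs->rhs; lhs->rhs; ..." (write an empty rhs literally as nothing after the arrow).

  | baba => ba => ε
  | ababa => aba => a
  | aaabaa => aaab
  | aaabbb

ba->; baa->b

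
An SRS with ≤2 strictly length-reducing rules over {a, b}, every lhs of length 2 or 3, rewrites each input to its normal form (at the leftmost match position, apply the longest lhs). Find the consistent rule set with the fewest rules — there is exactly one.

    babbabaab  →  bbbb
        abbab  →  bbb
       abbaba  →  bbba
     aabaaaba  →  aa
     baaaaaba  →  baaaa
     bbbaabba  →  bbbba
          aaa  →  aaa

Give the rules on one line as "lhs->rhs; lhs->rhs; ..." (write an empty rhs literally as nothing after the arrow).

aab->; ab->b

  | babbabaab => bbbabaab => bbbbaab => bbbb
  | abbab => bbab => bbb
  | abbaba => bbaba => bbba
  | aabaaaba => aaaba => aa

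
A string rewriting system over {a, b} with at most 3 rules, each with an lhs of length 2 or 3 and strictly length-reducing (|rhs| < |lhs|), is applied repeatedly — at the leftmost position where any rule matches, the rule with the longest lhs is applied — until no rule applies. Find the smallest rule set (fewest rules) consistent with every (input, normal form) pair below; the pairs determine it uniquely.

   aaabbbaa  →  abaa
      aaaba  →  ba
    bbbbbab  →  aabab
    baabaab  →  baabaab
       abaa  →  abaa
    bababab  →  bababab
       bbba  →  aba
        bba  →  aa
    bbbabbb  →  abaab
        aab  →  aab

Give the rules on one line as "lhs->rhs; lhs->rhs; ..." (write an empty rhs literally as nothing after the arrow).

aaa->; bb->a

  | aaabbbaa => bbbaa => abaa
  | aaaba => ba
  | bbbbbab => abbbab => aabab
  | baabaab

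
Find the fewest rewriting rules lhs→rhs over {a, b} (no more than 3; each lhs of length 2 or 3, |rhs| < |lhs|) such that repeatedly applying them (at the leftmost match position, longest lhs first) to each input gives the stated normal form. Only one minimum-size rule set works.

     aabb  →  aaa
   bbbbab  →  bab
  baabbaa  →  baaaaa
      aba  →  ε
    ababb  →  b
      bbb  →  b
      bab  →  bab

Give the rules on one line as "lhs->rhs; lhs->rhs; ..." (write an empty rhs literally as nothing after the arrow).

  | aabb => aaa
  | bbbbab => bbbab => bbab => bab
  | baabbaa => baaaaa
  | aba => ε

aba->; abb->aa; bb->b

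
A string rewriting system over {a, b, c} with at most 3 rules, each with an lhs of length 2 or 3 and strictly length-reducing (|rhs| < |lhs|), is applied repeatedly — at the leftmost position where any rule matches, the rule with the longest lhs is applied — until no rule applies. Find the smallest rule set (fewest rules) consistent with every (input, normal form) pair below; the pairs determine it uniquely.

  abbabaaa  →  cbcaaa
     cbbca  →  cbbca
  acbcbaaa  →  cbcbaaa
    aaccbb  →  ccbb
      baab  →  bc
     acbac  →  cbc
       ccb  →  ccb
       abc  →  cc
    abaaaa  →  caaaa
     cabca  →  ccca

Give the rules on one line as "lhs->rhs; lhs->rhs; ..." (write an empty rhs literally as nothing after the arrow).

ab->c; ac->c

  | abbabaaa => cbabaaa => cbcaaa
  | cbbca
  | acbcbaaa => cbcbaaa
  | aaccbb => accbb => ccbb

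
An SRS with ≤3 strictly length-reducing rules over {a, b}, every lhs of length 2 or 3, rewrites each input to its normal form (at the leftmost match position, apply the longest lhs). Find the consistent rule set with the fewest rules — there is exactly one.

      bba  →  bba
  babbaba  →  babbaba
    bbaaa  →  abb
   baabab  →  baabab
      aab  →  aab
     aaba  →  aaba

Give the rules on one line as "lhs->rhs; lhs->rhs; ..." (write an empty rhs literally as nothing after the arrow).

aaa->bb; bbb->ab

  | bba
  | babbaba
  | bbaaa => bbbb => abb
  | baabab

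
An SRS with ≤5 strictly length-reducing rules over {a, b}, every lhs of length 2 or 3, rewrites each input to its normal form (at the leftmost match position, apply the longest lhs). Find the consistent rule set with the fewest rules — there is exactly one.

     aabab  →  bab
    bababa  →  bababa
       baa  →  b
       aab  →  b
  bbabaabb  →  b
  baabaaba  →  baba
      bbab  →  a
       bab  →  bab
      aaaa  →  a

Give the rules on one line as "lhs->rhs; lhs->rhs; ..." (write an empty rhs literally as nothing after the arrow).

  | aabab => bab
  | bababa
  | baa => b
  | aab => b

aa->; aaa->; bb->a; bba->b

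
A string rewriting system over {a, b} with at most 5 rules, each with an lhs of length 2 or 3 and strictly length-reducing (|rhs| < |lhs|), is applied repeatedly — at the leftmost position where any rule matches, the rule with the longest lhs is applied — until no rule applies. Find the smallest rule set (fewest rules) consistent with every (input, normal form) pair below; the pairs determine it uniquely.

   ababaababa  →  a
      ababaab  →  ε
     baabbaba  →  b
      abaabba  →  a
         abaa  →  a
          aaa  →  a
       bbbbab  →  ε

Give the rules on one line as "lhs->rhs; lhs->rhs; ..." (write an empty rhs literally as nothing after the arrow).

  | ababaababa => bbaababa => baababa => aababa => ababa => bba => ba => a
  | ababaab => bbaab => baab => aab => ab => ε
  | baabbaba => aabbaba => abbaba => baba => aba => b
  | abaabba => babba => abba => ba => a

aa->a; ab->; aba->b; ba->a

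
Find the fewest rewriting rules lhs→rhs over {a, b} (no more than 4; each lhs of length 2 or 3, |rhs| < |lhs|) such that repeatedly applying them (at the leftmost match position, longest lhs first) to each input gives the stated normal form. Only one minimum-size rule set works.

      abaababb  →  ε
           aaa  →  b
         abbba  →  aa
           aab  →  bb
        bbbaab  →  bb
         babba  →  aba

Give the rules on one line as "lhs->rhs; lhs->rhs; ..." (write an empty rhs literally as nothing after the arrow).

  | abaababb => abbbabb => aabb => bbb => ε
  | aaa => b
  | abbba => aa
  | aab => bb

aaa->b; aab->bb; bab->a; bbb->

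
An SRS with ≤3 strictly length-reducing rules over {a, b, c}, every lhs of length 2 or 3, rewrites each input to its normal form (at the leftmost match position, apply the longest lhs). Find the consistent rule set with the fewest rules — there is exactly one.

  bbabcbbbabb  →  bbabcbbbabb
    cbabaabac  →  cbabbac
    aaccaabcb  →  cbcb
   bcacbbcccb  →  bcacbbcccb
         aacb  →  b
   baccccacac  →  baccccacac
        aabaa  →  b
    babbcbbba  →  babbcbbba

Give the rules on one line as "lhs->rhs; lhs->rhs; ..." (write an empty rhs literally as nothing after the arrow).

  | bbabcbbbabb
  | cbabaabac => cbabbac
  | aaccaabcb => caabcb => cbcb
  | bcacbbcccb

aa->; aac->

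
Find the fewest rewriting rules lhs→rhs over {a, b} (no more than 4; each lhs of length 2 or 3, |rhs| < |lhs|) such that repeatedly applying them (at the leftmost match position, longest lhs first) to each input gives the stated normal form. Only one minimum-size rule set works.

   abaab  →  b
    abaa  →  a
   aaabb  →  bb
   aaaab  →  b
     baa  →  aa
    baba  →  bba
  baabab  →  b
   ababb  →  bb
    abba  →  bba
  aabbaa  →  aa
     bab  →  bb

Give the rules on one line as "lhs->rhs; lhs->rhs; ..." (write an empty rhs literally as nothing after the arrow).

  | abaab => ab => b
  | abaa => a
  | aaabb => aabb => abb => bb
  | aaaab => aaab => aab => ab => b

ab->b; aba->; baa->aa; bab->bb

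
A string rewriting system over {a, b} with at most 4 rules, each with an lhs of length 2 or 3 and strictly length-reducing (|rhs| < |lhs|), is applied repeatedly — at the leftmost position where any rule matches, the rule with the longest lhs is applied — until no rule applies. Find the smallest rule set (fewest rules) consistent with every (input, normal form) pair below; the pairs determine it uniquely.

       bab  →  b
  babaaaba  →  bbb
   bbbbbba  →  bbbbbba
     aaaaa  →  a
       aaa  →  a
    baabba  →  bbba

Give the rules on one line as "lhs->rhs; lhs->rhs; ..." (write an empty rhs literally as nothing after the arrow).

aa->a; ab->; aba->b; abb->bb

  | bab => b
  | babaaaba => bbaaba => bbaba => bbb
  | bbbbbba
  | aaaaa => aaaa => aaa => aa => a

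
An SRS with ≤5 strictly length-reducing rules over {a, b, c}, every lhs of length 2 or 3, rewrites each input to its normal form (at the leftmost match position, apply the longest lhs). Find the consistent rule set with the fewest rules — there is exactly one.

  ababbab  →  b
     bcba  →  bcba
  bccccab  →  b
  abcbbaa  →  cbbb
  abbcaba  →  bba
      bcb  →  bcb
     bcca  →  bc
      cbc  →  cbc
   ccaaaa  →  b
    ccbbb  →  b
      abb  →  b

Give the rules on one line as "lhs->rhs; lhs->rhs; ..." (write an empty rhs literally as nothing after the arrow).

  | ababbab => abbab => bab => b
  | bcba
  | bccccab => bcccb => bca => b
  | abcbbaa => cbbaa => cbbb

aa->b; ab->; ca->; ccb->a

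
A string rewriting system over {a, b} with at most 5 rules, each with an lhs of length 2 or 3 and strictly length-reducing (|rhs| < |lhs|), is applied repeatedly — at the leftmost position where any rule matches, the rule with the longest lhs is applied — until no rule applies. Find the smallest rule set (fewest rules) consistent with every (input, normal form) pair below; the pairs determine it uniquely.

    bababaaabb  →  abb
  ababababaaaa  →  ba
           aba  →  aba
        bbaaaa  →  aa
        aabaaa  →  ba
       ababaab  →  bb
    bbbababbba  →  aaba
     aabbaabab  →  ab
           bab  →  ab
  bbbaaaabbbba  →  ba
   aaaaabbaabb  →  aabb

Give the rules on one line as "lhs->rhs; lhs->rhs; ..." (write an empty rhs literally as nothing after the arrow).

aaa->b; baa->a; bab->ab; bbb->b

  | bababaaabb => ababaaabb => aabaaabb => aaaabb => babb => abb
  | ababababaaaa => aabababaaaa => aaababaaaa => bbabaaaa => babaaaa => abaaaa => aaaa => ba
  | aba
  | bbaaaa => baaa => aa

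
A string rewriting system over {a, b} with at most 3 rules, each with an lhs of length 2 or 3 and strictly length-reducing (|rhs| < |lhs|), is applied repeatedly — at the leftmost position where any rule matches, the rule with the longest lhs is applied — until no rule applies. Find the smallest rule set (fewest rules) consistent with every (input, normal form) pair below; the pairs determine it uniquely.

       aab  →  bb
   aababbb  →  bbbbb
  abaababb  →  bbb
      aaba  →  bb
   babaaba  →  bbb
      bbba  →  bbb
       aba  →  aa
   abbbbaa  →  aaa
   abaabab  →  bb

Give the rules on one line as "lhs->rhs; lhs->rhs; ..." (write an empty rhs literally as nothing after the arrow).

aab->bb; ab->a; ba->b

  | aab => bb
  | aababbb => bbabbb => bbbbb
  | abaababb => aaababb => abbabb => ababb => aabb => bbb
  | aaba => bba => bb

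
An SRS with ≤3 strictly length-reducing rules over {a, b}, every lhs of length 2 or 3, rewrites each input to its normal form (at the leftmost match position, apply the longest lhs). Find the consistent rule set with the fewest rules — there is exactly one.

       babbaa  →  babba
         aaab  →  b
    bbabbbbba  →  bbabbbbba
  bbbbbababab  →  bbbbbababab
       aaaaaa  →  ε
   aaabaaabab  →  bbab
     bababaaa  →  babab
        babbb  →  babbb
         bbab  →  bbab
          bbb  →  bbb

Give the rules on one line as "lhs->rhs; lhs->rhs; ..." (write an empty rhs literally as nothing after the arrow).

aa->a; aaa->

  | babbaa => babba
  | aaab => b
  | bbabbbbba
  | bbbbbababab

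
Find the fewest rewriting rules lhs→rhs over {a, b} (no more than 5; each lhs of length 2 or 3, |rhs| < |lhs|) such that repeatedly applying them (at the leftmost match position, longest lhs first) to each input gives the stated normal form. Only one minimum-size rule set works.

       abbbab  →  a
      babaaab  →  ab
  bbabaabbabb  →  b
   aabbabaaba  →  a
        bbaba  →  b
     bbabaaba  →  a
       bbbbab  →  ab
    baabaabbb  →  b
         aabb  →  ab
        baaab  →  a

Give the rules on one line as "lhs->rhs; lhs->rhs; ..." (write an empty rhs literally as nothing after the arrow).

aa->b; ba->; bab->ab; bb->a

  | abbbab => aabab => bbab => aab => bb => a
  | babaaab => abaaab => aaab => bab => ab
  | bbabaabbabb => aabaabbabb => bbaabbabb => aaabbabb => babbabb => abbabb => aaabb => babb => abb => aa => b
  | aabbabaaba => bbbabaaba => ababaaba => aabaaba => bbaaba => aaaba => baba => aba => a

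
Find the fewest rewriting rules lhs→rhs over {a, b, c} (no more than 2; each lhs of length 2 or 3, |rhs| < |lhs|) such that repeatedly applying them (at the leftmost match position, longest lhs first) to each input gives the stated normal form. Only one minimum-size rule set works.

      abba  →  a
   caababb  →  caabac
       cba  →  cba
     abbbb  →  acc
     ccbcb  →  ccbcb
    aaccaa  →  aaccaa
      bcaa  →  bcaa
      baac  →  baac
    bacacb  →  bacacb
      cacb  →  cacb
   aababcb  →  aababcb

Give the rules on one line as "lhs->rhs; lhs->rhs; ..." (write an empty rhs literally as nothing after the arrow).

  | abba => a
  | caababb => caabac
  | cba
  | abbbb => acbb => acc

bb->c; bba->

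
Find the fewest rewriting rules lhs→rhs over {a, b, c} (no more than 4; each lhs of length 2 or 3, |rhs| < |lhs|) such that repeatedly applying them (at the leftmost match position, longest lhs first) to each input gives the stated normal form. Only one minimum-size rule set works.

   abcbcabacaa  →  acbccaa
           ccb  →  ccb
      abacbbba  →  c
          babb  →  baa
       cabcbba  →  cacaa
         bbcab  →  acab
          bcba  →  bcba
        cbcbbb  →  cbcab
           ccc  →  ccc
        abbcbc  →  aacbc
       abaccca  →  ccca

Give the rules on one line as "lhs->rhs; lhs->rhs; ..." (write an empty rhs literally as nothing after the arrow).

aba->; abc->ac; bb->a

  | abcbcabacaa => acbcabacaa => acbccaa
  | ccb
  | abacbbba => cbbba => caba => c
  | babb => baa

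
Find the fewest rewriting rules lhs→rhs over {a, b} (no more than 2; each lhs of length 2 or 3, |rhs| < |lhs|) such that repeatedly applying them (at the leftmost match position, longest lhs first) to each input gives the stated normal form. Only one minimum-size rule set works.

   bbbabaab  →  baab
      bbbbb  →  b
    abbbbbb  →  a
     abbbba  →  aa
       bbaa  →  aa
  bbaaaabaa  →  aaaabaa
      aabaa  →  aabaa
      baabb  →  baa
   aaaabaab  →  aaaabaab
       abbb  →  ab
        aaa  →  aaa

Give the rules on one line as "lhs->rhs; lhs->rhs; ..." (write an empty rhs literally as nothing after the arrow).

bab->b; bb->

  | bbbabaab => babaab => baab
  | bbbbb => bbb => b
  | abbbbbb => abbbb => abb => a
  | abbbba => abba => aa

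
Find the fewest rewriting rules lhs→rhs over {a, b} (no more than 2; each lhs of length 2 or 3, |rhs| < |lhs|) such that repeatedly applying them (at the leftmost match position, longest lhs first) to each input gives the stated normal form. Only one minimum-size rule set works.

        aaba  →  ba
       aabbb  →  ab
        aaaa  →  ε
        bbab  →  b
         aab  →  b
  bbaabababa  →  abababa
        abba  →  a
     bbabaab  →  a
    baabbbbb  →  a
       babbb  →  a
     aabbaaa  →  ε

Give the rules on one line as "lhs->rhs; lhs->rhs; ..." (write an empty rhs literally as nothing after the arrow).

  | aaba => ba
  | aabbb => bbb => ab
  | aaaa => aa => ε
  | bbab => aab => b

aa->; bb->a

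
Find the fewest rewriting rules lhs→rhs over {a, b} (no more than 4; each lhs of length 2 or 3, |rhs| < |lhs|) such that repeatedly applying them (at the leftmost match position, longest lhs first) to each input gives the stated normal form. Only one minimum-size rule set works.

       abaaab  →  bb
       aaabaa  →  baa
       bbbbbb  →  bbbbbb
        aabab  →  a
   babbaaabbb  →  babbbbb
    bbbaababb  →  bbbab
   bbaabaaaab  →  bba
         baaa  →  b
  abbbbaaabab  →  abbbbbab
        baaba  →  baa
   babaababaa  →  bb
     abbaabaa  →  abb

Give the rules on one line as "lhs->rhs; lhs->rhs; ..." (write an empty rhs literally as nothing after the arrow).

  | abaaab => baaab => bb
  | aaabaa => baa
  | bbbbbb
  | aabab => aab => a

aaa->; aab->a; aba->ba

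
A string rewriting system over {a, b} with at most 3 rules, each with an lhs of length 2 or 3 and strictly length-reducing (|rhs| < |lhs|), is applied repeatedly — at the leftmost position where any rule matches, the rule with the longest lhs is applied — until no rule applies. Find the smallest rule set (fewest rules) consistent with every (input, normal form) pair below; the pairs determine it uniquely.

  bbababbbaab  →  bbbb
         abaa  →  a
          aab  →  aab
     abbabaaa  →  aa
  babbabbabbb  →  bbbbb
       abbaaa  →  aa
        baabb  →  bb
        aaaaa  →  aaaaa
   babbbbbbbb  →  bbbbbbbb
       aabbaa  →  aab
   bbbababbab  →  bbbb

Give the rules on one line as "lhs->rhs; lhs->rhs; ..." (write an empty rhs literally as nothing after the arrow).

  | bbababbbaab => bbabbbaab => bbbbaab => bbbb
  | abaa => a
  | aab
  | abbabaaa => abbaaa => aba => aa

ba->a; baa->; bab->b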